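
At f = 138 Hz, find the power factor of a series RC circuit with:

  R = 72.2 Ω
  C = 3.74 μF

Step 1 — Angular frequency: ω = 2π·f = 2π·138 = 867.1 rad/s.
Step 2 — Component impedances:
  R: Z = R = 72.2 Ω
  C: Z = 1/(jωC) = -j/(ω·C) = 0 - j308.4 Ω
Step 3 — Series combination: Z_total = R + C = 72.2 - j308.4 Ω = 316.7∠-76.8° Ω.
Step 4 — Power factor: PF = cos(φ) = Re(Z)/|Z| = 72.2/316.7 = 0.228.
Step 5 — Type: Im(Z) = -308.4 ⇒ leading (phase φ = -76.8°).

PF = 0.228 (leading, φ = -76.8°)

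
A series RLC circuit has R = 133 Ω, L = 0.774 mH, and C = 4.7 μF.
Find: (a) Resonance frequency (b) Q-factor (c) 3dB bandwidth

Step 1 — Resonance: ω₀ = 1/√(LC) = 1/√(0.000774·4.7e-06) = 1.658e+04 rad/s.
Step 2 — f₀ = ω₀/(2π) = 2639 Hz.
Step 3 — Series Q: Q = ω₀L/R = 1.658e+04·0.000774/133 = 0.09649.
Step 4 — Bandwidth: Δω = ω₀/Q = 1.718e+05 rad/s; BW = Δω/(2π) = 2.735e+04 Hz.

(a) f₀ = 2639 Hz  (b) Q = 0.09649  (c) BW = 2.735e+04 Hz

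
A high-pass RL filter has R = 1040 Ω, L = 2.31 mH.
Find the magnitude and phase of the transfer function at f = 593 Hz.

Step 1 — Angular frequency: ω = 2π·593 = 3726 rad/s.
Step 2 — Transfer function: H(jω) = jωL/(R + jωL).
Step 3 — Numerator jωL = j·8.607; denominator R + jωL = 1040 + j8.607.
Step 4 — H = 6.849e-05 + j0.008275.
Step 5 — Magnitude: |H| = 0.008276 (-41.6 dB); phase: φ = 89.5°.

|H| = 0.008276 (-41.6 dB), φ = 89.5°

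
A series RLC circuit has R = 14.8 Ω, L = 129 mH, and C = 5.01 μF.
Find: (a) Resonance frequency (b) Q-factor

Step 1 — Resonance condition Im(Z)=0 gives ω₀ = 1/√(LC).
Step 2 — ω₀ = 1/√(0.129·5.01e-06) = 1244 rad/s.
Step 3 — f₀ = ω₀/(2π) = 198 Hz.
Step 4 — Series Q: Q = ω₀L/R = 1244·0.129/14.8 = 10.84.

(a) f₀ = 198 Hz  (b) Q = 10.84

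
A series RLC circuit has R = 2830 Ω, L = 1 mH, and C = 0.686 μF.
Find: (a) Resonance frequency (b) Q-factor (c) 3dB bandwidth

Step 1 — Resonance: ω₀ = 1/√(LC) = 1/√(0.001·6.86e-07) = 3.818e+04 rad/s.
Step 2 — f₀ = ω₀/(2π) = 6077 Hz.
Step 3 — Series Q: Q = ω₀L/R = 3.818e+04·0.001/2830 = 0.01349.
Step 4 — Bandwidth: Δω = ω₀/Q = 2.83e+06 rad/s; BW = Δω/(2π) = 4.504e+05 Hz.

(a) f₀ = 6077 Hz  (b) Q = 0.01349  (c) BW = 4.504e+05 Hz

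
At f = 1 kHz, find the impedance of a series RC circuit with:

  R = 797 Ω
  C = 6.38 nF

Step 1 — Angular frequency: ω = 2π·f = 2π·1000 = 6283 rad/s.
Step 2 — Component impedances:
  R: Z = R = 797 Ω
  C: Z = 1/(jωC) = -j/(ω·C) = 0 - j2.495e+04 Ω
Step 3 — Series combination: Z_total = R + C = 797 - j2.495e+04 Ω = 2.496e+04∠-88.2° Ω.

Z = 797 - j2.495e+04 Ω = 2.496e+04∠-88.2° Ω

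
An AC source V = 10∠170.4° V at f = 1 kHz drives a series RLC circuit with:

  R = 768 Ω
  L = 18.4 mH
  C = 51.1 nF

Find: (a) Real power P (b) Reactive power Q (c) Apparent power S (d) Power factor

Step 1 — Angular frequency: ω = 2π·f = 2π·1000 = 6283 rad/s.
Step 2 — Component impedances:
  R: Z = R = 768 Ω
  L: Z = jωL = j·6283·0.0184 = 0 + j115.6 Ω
  C: Z = 1/(jωC) = -j/(ω·C) = 0 - j3115 Ω
Step 3 — Series combination: Z_total = R + L + C = 768 - j2999 Ω = 3096∠-75.6° Ω.
Step 4 — Source phasor: V = 10∠170.4° V = -9.86 + j1.668 V.
Step 5 — Current: I = V / Z = -0.001312 - j0.002952 A = 0.00323∠-114.0° A.
Step 6 — Complex power: S = V·I* = 0.008014 - j0.03129 VA.
Step 7 — Real power: P = Re(S) = 0.008014 W.
Step 8 — Reactive power: Q = Im(S) = -0.03129 VAR.
Step 9 — Apparent power: |S| = 0.0323 VA.
Step 10 — Power factor: PF = P/|S| = 0.2481 (leading).

(a) P = 0.008014 W  (b) Q = -0.03129 VAR  (c) S = 0.0323 VA  (d) PF = 0.2481 (leading)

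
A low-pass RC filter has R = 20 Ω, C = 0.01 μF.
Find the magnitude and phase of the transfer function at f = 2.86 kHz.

Step 1 — Angular frequency: ω = 2π·2860 = 1.797e+04 rad/s.
Step 2 — Transfer function: H(jω) = 1/(1 + jωRC).
Step 3 — Denominator: 1 + jωRC = 1 + j·1.797e+04·20·1e-08 = 1 + j0.003594.
Step 4 — H = 1 - j0.003594.
Step 5 — Magnitude: |H| = 1 (-0.0 dB); phase: φ = -0.2°.

|H| = 1 (-0.0 dB), φ = -0.2°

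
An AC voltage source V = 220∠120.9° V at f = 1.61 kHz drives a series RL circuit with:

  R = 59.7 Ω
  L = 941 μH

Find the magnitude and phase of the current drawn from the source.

Step 1 — Angular frequency: ω = 2π·f = 2π·1610 = 1.012e+04 rad/s.
Step 2 — Component impedances:
  R: Z = R = 59.7 Ω
  L: Z = jωL = j·1.012e+04·0.000941 = 0 + j9.519 Ω
Step 3 — Series combination: Z_total = R + L = 59.7 + j9.519 Ω = 60.45∠9.1° Ω.
Step 4 — Source phasor: V = 220∠120.9° V = -113 + j188.8 V.
Step 5 — Ohm's law: I = V / Z_total = (-113 + j188.8) / (59.7 + j9.519) = -1.354 + j3.378 A.
Step 6 — Convert to polar: |I| = 3.639 A, ∠I = 111.8°.

I = 3.639∠111.8° A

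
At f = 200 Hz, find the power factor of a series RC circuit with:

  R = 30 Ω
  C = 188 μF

Step 1 — Angular frequency: ω = 2π·f = 2π·200 = 1257 rad/s.
Step 2 — Component impedances:
  R: Z = R = 30 Ω
  C: Z = 1/(jωC) = -j/(ω·C) = 0 - j4.233 Ω
Step 3 — Series combination: Z_total = R + C = 30 - j4.233 Ω = 30.3∠-8.0° Ω.
Step 4 — Power factor: PF = cos(φ) = Re(Z)/|Z| = 30/30.297 = 0.9902.
Step 5 — Type: Im(Z) = -4.233 ⇒ leading (phase φ = -8.0°).

PF = 0.9902 (leading, φ = -8.0°)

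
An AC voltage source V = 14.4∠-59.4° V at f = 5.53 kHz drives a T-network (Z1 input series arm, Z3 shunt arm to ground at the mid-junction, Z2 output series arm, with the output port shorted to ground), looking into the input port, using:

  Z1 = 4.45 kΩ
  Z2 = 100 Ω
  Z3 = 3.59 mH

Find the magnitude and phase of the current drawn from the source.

Step 1 — Angular frequency: ω = 2π·f = 2π·5530 = 3.475e+04 rad/s.
Step 2 — Component impedances:
  Z1: Z = R = 4450 Ω
  Z2: Z = R = 100 Ω
  Z3: Z = jωL = j·3.475e+04·0.00359 = 0 + j124.7 Ω
Step 3 — With the output port shorted to ground, the output series arm Z2 runs from the junction to ground; the shunt arm Z3 also runs from the junction to ground. They appear in parallel: Z3 || Z2 = 60.88 + j48.8 Ω.
Step 4 — Series with input arm Z1: Z_in = Z1 + (Z3 || Z2) = 4511 + j48.8 Ω = 4511∠0.6° Ω.
Step 5 — Source phasor: V = 14.4∠-59.4° V = 7.33 - j12.39 V.
Step 6 — Ohm's law: I = V / Z_total = (7.33 - j12.39) / (4511 + j48.8) = 0.001595 - j0.002765 A.
Step 7 — Convert to polar: |I| = 0.003192 A, ∠I = -60.0°.

I = 0.003192∠-60.0° A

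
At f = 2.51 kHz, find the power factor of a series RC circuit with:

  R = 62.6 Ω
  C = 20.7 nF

Step 1 — Angular frequency: ω = 2π·f = 2π·2510 = 1.577e+04 rad/s.
Step 2 — Component impedances:
  R: Z = R = 62.6 Ω
  C: Z = 1/(jωC) = -j/(ω·C) = 0 - j3063 Ω
Step 3 — Series combination: Z_total = R + C = 62.6 - j3063 Ω = 3064∠-88.8° Ω.
Step 4 — Power factor: PF = cos(φ) = Re(Z)/|Z| = 62.6/3064 = 0.02043.
Step 5 — Type: Im(Z) = -3063 ⇒ leading (phase φ = -88.8°).

PF = 0.02043 (leading, φ = -88.8°)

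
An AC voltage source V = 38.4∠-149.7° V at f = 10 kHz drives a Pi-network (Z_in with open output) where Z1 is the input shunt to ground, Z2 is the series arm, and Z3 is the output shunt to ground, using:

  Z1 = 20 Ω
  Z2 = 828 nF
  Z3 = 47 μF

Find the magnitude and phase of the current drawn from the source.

Step 1 — Angular frequency: ω = 2π·f = 2π·1e+04 = 6.283e+04 rad/s.
Step 2 — Component impedances:
  Z1: Z = R = 20 Ω
  Z2: Z = 1/(jωC) = -j/(ω·C) = 0 - j19.22 Ω
  Z3: Z = 1/(jωC) = -j/(ω·C) = 0 - j0.3386 Ω
Step 3 — With open output, the series arm Z2 and the output shunt Z3 appear in series to ground: Z2 + Z3 = 0 - j19.56 Ω.
Step 4 — Parallel with input shunt Z1: Z_in = Z1 || (Z2 + Z3) = 9.778 - j9.998 Ω = 13.98∠-45.6° Ω.
Step 5 — Source phasor: V = 38.4∠-149.7° V = -33.15 - j19.37 V.
Step 6 — Ohm's law: I = V / Z_total = (-33.15 - j19.37) / (9.778 - j9.998) = -0.6672 - j2.664 A.
Step 7 — Convert to polar: |I| = 2.746 A, ∠I = -104.1°.

I = 2.746∠-104.1° A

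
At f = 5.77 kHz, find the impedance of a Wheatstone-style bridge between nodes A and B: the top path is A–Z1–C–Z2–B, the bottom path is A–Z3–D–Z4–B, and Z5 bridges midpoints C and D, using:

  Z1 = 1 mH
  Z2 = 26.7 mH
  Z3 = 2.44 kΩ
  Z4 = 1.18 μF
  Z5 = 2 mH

Step 1 — Angular frequency: ω = 2π·f = 2π·5770 = 3.625e+04 rad/s.
Step 2 — Component impedances:
  Z1: Z = jωL = j·3.625e+04·0.001 = 0 + j36.25 Ω
  Z2: Z = jωL = j·3.625e+04·0.0267 = 0 + j968 Ω
  Z3: Z = R = 2440 Ω
  Z4: Z = 1/(jωC) = -j/(ω·C) = 0 - j23.38 Ω
  Z5: Z = jωL = j·3.625e+04·0.002 = 0 + j72.51 Ω
Step 3 — Bridge requires nodal analysis (the Z5 bridge couples midpoints C and D, so the two paths cannot be reduced to a simple series/parallel combination). Setting node B to ground and injecting 1 A at node A, the 3-node admittance system at A, C, D solves to V_A = Z_AB = 4.533 + j82.82 Ω = 82.94∠86.9° Ω.

Z = 4.533 + j82.82 Ω = 82.94∠86.9° Ω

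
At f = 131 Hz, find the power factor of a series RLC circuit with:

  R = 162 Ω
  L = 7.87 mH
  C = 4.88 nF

Step 1 — Angular frequency: ω = 2π·f = 2π·131 = 823.1 rad/s.
Step 2 — Component impedances:
  R: Z = R = 162 Ω
  L: Z = jωL = j·823.1·0.00787 = 0 + j6.478 Ω
  C: Z = 1/(jωC) = -j/(ω·C) = 0 - j2.49e+05 Ω
Step 3 — Series combination: Z_total = R + L + C = 162 - j2.49e+05 Ω = 2.49e+05∠-90.0° Ω.
Step 4 — Power factor: PF = cos(φ) = Re(Z)/|Z| = 162/2.4895e+05 = 0.0006507.
Step 5 — Type: Im(Z) = -2.49e+05 ⇒ leading (phase φ = -90.0°).

PF = 0.0006507 (leading, φ = -90.0°)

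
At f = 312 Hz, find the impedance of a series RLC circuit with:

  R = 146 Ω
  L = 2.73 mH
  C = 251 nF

Step 1 — Angular frequency: ω = 2π·f = 2π·312 = 1960 rad/s.
Step 2 — Component impedances:
  R: Z = R = 146 Ω
  L: Z = jωL = j·1960·0.00273 = 0 + j5.352 Ω
  C: Z = 1/(jωC) = -j/(ω·C) = 0 - j2032 Ω
Step 3 — Series combination: Z_total = R + L + C = 146 - j2027 Ω = 2032∠-85.9° Ω.

Z = 146 - j2027 Ω = 2032∠-85.9° Ω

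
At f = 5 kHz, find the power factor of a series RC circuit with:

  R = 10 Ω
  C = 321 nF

Step 1 — Angular frequency: ω = 2π·f = 2π·5000 = 3.142e+04 rad/s.
Step 2 — Component impedances:
  R: Z = R = 10 Ω
  C: Z = 1/(jωC) = -j/(ω·C) = 0 - j99.16 Ω
Step 3 — Series combination: Z_total = R + C = 10 - j99.16 Ω = 99.66∠-84.2° Ω.
Step 4 — Power factor: PF = cos(φ) = Re(Z)/|Z| = 10/99.66 = 0.1003.
Step 5 — Type: Im(Z) = -99.16 ⇒ leading (phase φ = -84.2°).

PF = 0.1003 (leading, φ = -84.2°)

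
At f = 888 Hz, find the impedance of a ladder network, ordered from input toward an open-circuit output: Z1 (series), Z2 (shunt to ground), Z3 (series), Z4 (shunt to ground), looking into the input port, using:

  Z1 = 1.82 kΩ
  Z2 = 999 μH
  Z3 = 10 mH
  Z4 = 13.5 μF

Step 1 — Angular frequency: ω = 2π·f = 2π·888 = 5579 rad/s.
Step 2 — Component impedances:
  Z1: Z = R = 1820 Ω
  Z2: Z = jωL = j·5579·0.000999 = 0 + j5.574 Ω
  Z3: Z = jωL = j·5579·0.01 = 0 + j55.79 Ω
  Z4: Z = 1/(jωC) = -j/(ω·C) = 0 - j13.28 Ω
Step 3 — Ladder network (open output): work backward from the far end, alternating series and parallel combinations. Z_in = 1820 + j4.928 Ω = 1820∠0.2° Ω.

Z = 1820 + j4.928 Ω = 1820∠0.2° Ω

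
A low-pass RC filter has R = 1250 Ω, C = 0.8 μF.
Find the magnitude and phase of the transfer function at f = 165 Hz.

Step 1 — Angular frequency: ω = 2π·165 = 1037 rad/s.
Step 2 — Transfer function: H(jω) = 1/(1 + jωRC).
Step 3 — Denominator: 1 + jωRC = 1 + j·1037·1250·8e-07 = 1 + j1.037.
Step 4 — H = 0.482 - j0.4997.
Step 5 — Magnitude: |H| = 0.6942 (-3.2 dB); phase: φ = -46.0°.

|H| = 0.6942 (-3.2 dB), φ = -46.0°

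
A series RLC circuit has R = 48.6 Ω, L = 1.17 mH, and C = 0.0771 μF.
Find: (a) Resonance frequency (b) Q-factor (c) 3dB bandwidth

Step 1 — Resonance: ω₀ = 1/√(LC) = 1/√(0.00117·7.71e-08) = 1.053e+05 rad/s.
Step 2 — f₀ = ω₀/(2π) = 1.676e+04 Hz.
Step 3 — Series Q: Q = ω₀L/R = 1.053e+05·0.00117/48.6 = 2.535.
Step 4 — Bandwidth: Δω = ω₀/Q = 4.154e+04 rad/s; BW = Δω/(2π) = 6611 Hz.

(a) f₀ = 1.676e+04 Hz  (b) Q = 2.535  (c) BW = 6611 Hz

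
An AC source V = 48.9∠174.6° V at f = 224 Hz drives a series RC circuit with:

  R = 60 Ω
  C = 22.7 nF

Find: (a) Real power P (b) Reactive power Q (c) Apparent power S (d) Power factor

Step 1 — Angular frequency: ω = 2π·f = 2π·224 = 1407 rad/s.
Step 2 — Component impedances:
  R: Z = R = 60 Ω
  C: Z = 1/(jωC) = -j/(ω·C) = 0 - j3.13e+04 Ω
Step 3 — Series combination: Z_total = R + C = 60 - j3.13e+04 Ω = 3.13e+04∠-89.9° Ω.
Step 4 — Source phasor: V = 48.9∠174.6° V = -48.68 + j4.602 V.
Step 5 — Current: I = V / Z = -0.00015 - j0.001555 A = 0.001562∠-95.5° A.
Step 6 — Complex power: S = V·I* = 0.0001464 - j0.0764 VA.
Step 7 — Real power: P = Re(S) = 0.0001464 W.
Step 8 — Reactive power: Q = Im(S) = -0.0764 VAR.
Step 9 — Apparent power: |S| = 0.0764 VA.
Step 10 — Power factor: PF = P/|S| = 0.001917 (leading).

(a) P = 0.0001464 W  (b) Q = -0.0764 VAR  (c) S = 0.0764 VA  (d) PF = 0.001917 (leading)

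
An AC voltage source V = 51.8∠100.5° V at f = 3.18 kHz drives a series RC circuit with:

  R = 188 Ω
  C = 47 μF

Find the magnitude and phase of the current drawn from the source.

Step 1 — Angular frequency: ω = 2π·f = 2π·3180 = 1.998e+04 rad/s.
Step 2 — Component impedances:
  R: Z = R = 188 Ω
  C: Z = 1/(jωC) = -j/(ω·C) = 0 - j1.065 Ω
Step 3 — Series combination: Z_total = R + C = 188 - j1.065 Ω = 188∠-0.3° Ω.
Step 4 — Source phasor: V = 51.8∠100.5° V = -9.44 + j50.93 V.
Step 5 — Ohm's law: I = V / Z_total = (-9.44 + j50.93) / (188 - j1.065) = -0.05174 + j0.2706 A.
Step 6 — Convert to polar: |I| = 0.2755 A, ∠I = 100.8°.

I = 0.2755∠100.8° A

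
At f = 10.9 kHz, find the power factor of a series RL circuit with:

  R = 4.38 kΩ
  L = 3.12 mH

Step 1 — Angular frequency: ω = 2π·f = 2π·1.09e+04 = 6.849e+04 rad/s.
Step 2 — Component impedances:
  R: Z = R = 4380 Ω
  L: Z = jωL = j·6.849e+04·0.00312 = 0 + j213.7 Ω
Step 3 — Series combination: Z_total = R + L = 4380 + j213.7 Ω = 4385∠2.8° Ω.
Step 4 — Power factor: PF = cos(φ) = Re(Z)/|Z| = 4380/4385.2 = 0.9988.
Step 5 — Type: Im(Z) = 213.7 ⇒ lagging (phase φ = 2.8°).

PF = 0.9988 (lagging, φ = 2.8°)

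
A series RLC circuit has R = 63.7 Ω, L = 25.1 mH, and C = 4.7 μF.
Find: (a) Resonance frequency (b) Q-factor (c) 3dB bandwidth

Step 1 — Resonance: ω₀ = 1/√(LC) = 1/√(0.0251·4.7e-06) = 2911 rad/s.
Step 2 — f₀ = ω₀/(2π) = 463.4 Hz.
Step 3 — Series Q: Q = ω₀L/R = 2911·0.0251/63.7 = 1.147.
Step 4 — Bandwidth: Δω = ω₀/Q = 2538 rad/s; BW = Δω/(2π) = 403.9 Hz.

(a) f₀ = 463.4 Hz  (b) Q = 1.147  (c) BW = 403.9 Hz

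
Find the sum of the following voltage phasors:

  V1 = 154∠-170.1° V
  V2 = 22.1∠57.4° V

Step 1 — Convert each phasor to rectangular form:
  V1 = 154·(cos(-170.1°) + j·sin(-170.1°)) = -151.7 - j26.48 V
  V2 = 22.1·(cos(57.4°) + j·sin(57.4°)) = 11.91 + j18.62 V
Step 2 — Sum components: V_total = -139.8 - j7.859 V.
Step 3 — Convert to polar: |V_total| = 140 V, ∠V_total = -176.8°.

V_total = 140∠-176.8° V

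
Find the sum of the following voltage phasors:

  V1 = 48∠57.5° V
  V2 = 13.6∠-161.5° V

Step 1 — Convert each phasor to rectangular form:
  V1 = 48·(cos(57.5°) + j·sin(57.5°)) = 25.79 + j40.48 V
  V2 = 13.6·(cos(-161.5°) + j·sin(-161.5°)) = -12.9 - j4.315 V
Step 2 — Sum components: V_total = 12.89 + j36.17 V.
Step 3 — Convert to polar: |V_total| = 38.4 V, ∠V_total = 70.4°.

V_total = 38.4∠70.4° V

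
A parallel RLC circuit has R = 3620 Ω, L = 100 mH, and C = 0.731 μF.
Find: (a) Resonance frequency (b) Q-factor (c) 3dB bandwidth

Step 1 — Resonance: ω₀ = 1/√(LC) = 1/√(0.1·7.31e-07) = 3699 rad/s.
Step 2 — f₀ = ω₀/(2π) = 588.7 Hz.
Step 3 — Parallel Q: Q = R/(ω₀L) = 3620/(3699·0.1) = 9.787.
Step 4 — Bandwidth: Δω = ω₀/Q = 377.9 rad/s; BW = Δω/(2π) = 60.14 Hz.

(a) f₀ = 588.7 Hz  (b) Q = 9.787  (c) BW = 60.14 Hz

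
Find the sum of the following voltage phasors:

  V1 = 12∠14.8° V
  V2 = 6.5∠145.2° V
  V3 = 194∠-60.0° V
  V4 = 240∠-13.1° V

Step 1 — Convert each phasor to rectangular form:
  V1 = 12·(cos(14.8°) + j·sin(14.8°)) = 11.6 + j3.065 V
  V2 = 6.5·(cos(145.2°) + j·sin(145.2°)) = -5.337 + j3.71 V
  V3 = 194·(cos(-60.0°) + j·sin(-60.0°)) = 97 - j168 V
  V4 = 240·(cos(-13.1°) + j·sin(-13.1°)) = 233.8 - j54.4 V
Step 2 — Sum components: V_total = 337 - j215.6 V.
Step 3 — Convert to polar: |V_total| = 400.1 V, ∠V_total = -32.6°.

V_total = 400.1∠-32.6° V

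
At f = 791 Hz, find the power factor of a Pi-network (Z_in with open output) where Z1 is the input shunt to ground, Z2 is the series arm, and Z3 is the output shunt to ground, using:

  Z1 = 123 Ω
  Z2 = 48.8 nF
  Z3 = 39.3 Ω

Step 1 — Angular frequency: ω = 2π·f = 2π·791 = 4970 rad/s.
Step 2 — Component impedances:
  Z1: Z = R = 123 Ω
  Z2: Z = 1/(jωC) = -j/(ω·C) = 0 - j4123 Ω
  Z3: Z = R = 39.3 Ω
Step 3 — With open output, the series arm Z2 and the output shunt Z3 appear in series to ground: Z2 + Z3 = 39.3 - j4123 Ω.
Step 4 — Parallel with input shunt Z1: Z_in = Z1 || (Z2 + Z3) = 122.9 - j3.664 Ω = 122.9∠-1.7° Ω.
Step 5 — Power factor: PF = cos(φ) = Re(Z)/|Z| = 122.86/122.91 = 0.9996.
Step 6 — Type: Im(Z) = -3.664 ⇒ leading (phase φ = -1.7°).

PF = 0.9996 (leading, φ = -1.7°)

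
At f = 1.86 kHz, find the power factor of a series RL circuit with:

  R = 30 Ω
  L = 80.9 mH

Step 1 — Angular frequency: ω = 2π·f = 2π·1860 = 1.169e+04 rad/s.
Step 2 — Component impedances:
  R: Z = R = 30 Ω
  L: Z = jωL = j·1.169e+04·0.0809 = 0 + j945.5 Ω
Step 3 — Series combination: Z_total = R + L = 30 + j945.5 Ω = 945.9∠88.2° Ω.
Step 4 — Power factor: PF = cos(φ) = Re(Z)/|Z| = 30/945.93 = 0.03171.
Step 5 — Type: Im(Z) = 945.5 ⇒ lagging (phase φ = 88.2°).

PF = 0.03171 (lagging, φ = 88.2°)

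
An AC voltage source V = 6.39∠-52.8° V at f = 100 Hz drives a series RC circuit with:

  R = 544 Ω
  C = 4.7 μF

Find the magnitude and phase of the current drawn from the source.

Step 1 — Angular frequency: ω = 2π·f = 2π·100 = 628.3 rad/s.
Step 2 — Component impedances:
  R: Z = R = 544 Ω
  C: Z = 1/(jωC) = -j/(ω·C) = 0 - j338.6 Ω
Step 3 — Series combination: Z_total = R + C = 544 - j338.6 Ω = 640.8∠-31.9° Ω.
Step 4 — Source phasor: V = 6.39∠-52.8° V = 3.863 - j5.09 V.
Step 5 — Ohm's law: I = V / Z_total = (3.863 - j5.09) / (544 - j338.6) = 0.009316 - j0.003557 A.
Step 6 — Convert to polar: |I| = 0.009972 A, ∠I = -20.9°.

I = 0.009972∠-20.9° A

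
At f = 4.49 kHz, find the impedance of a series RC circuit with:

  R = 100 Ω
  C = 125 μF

Step 1 — Angular frequency: ω = 2π·f = 2π·4490 = 2.821e+04 rad/s.
Step 2 — Component impedances:
  R: Z = R = 100 Ω
  C: Z = 1/(jωC) = -j/(ω·C) = 0 - j0.2836 Ω
Step 3 — Series combination: Z_total = R + C = 100 - j0.2836 Ω = 100∠-0.2° Ω.

Z = 100 - j0.2836 Ω = 100∠-0.2° Ω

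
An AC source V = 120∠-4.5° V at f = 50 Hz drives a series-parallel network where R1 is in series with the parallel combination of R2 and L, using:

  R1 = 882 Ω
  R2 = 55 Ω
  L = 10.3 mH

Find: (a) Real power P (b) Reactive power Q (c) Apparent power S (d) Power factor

Step 1 — Angular frequency: ω = 2π·f = 2π·50 = 314.2 rad/s.
Step 2 — Component impedances:
  R1: Z = R = 882 Ω
  R2: Z = R = 55 Ω
  L: Z = jωL = j·314.2·0.0103 = 0 + j3.236 Ω
Step 3 — Parallel branch: R2 || L = 1/(1/R2 + 1/L) = 0.1897 + j3.225 Ω.
Step 4 — Series with R1: Z_total = R1 + (R2 || L) = 882.2 + j3.225 Ω = 882.2∠0.2° Ω.
Step 5 — Source phasor: V = 120∠-4.5° V = 119.6 - j9.415 V.
Step 6 — Current: I = V / Z = 0.1356 - j0.01117 A = 0.136∠-4.7° A.
Step 7 — Complex power: S = V·I* = 16.32 + j0.05966 VA.
Step 8 — Real power: P = Re(S) = 16.32 W.
Step 9 — Reactive power: Q = Im(S) = 0.05966 VAR.
Step 10 — Apparent power: |S| = 16.32 VA.
Step 11 — Power factor: PF = P/|S| = 1 (lagging).

(a) P = 16.32 W  (b) Q = 0.05966 VAR  (c) S = 16.32 VA  (d) PF = 1 (lagging)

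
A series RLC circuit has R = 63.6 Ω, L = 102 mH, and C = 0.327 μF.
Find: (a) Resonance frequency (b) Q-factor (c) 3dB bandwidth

Step 1 — Resonance condition Im(Z)=0 gives ω₀ = 1/√(LC).
Step 2 — ω₀ = 1/√(0.102·3.27e-07) = 5476 rad/s.
Step 3 — f₀ = ω₀/(2π) = 871.5 Hz.
Step 4 — Series Q: Q = ω₀L/R = 5476·0.102/63.6 = 8.782.
Step 5 — 3dB bandwidth: Δω = ω₀/Q = 623.5 rad/s; BW = Δω/(2π) = 99.24 Hz.

(a) f₀ = 871.5 Hz  (b) Q = 8.782  (c) BW = 99.24 Hz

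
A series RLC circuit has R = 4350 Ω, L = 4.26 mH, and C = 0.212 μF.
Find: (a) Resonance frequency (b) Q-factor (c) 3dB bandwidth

Step 1 — Resonance condition Im(Z)=0 gives ω₀ = 1/√(LC).
Step 2 — ω₀ = 1/√(0.00426·2.12e-07) = 3.328e+04 rad/s.
Step 3 — f₀ = ω₀/(2π) = 5296 Hz.
Step 4 — Series Q: Q = ω₀L/R = 3.328e+04·0.00426/4350 = 0.03259.
Step 5 — 3dB bandwidth: Δω = ω₀/Q = 1.021e+06 rad/s; BW = Δω/(2π) = 1.625e+05 Hz.

(a) f₀ = 5296 Hz  (b) Q = 0.03259  (c) BW = 1.625e+05 Hz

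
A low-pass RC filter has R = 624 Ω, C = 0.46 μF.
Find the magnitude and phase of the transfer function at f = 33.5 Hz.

Step 1 — Angular frequency: ω = 2π·33.5 = 210.5 rad/s.
Step 2 — Transfer function: H(jω) = 1/(1 + jωRC).
Step 3 — Denominator: 1 + jωRC = 1 + j·210.5·624·4.6e-07 = 1 + j0.06042.
Step 4 — H = 0.9964 - j0.0602.
Step 5 — Magnitude: |H| = 0.9982 (-0.0 dB); phase: φ = -3.5°.

|H| = 0.9982 (-0.0 dB), φ = -3.5°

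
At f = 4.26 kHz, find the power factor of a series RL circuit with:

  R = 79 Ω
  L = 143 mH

Step 1 — Angular frequency: ω = 2π·f = 2π·4260 = 2.677e+04 rad/s.
Step 2 — Component impedances:
  R: Z = R = 79 Ω
  L: Z = jωL = j·2.677e+04·0.143 = 0 + j3828 Ω
Step 3 — Series combination: Z_total = R + L = 79 + j3828 Ω = 3828∠88.8° Ω.
Step 4 — Power factor: PF = cos(φ) = Re(Z)/|Z| = 79/3828 = 0.02064.
Step 5 — Type: Im(Z) = 3828 ⇒ lagging (phase φ = 88.8°).

PF = 0.02064 (lagging, φ = 88.8°)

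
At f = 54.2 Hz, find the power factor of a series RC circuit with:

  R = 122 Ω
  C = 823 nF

Step 1 — Angular frequency: ω = 2π·f = 2π·54.2 = 340.5 rad/s.
Step 2 — Component impedances:
  R: Z = R = 122 Ω
  C: Z = 1/(jωC) = -j/(ω·C) = 0 - j3568 Ω
Step 3 — Series combination: Z_total = R + C = 122 - j3568 Ω = 3570∠-88.0° Ω.
Step 4 — Power factor: PF = cos(φ) = Re(Z)/|Z| = 122/3570 = 0.03417.
Step 5 — Type: Im(Z) = -3568 ⇒ leading (phase φ = -88.0°).

PF = 0.03417 (leading, φ = -88.0°)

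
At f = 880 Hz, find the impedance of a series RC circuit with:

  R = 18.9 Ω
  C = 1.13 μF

Step 1 — Angular frequency: ω = 2π·f = 2π·880 = 5529 rad/s.
Step 2 — Component impedances:
  R: Z = R = 18.9 Ω
  C: Z = 1/(jωC) = -j/(ω·C) = 0 - j160.1 Ω
Step 3 — Series combination: Z_total = R + C = 18.9 - j160.1 Ω = 161.2∠-83.3° Ω.

Z = 18.9 - j160.1 Ω = 161.2∠-83.3° Ω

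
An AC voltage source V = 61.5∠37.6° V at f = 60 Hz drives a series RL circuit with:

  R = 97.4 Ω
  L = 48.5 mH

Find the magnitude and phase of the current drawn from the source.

Step 1 — Angular frequency: ω = 2π·f = 2π·60 = 377 rad/s.
Step 2 — Component impedances:
  R: Z = R = 97.4 Ω
  L: Z = jωL = j·377·0.0485 = 0 + j18.28 Ω
Step 3 — Series combination: Z_total = R + L = 97.4 + j18.28 Ω = 99.1∠10.6° Ω.
Step 4 — Source phasor: V = 61.5∠37.6° V = 48.73 + j37.52 V.
Step 5 — Ohm's law: I = V / Z_total = (48.73 + j37.52) / (97.4 + j18.28) = 0.5531 + j0.2814 A.
Step 6 — Convert to polar: |I| = 0.6206 A, ∠I = 27.0°.

I = 0.6206∠27.0° A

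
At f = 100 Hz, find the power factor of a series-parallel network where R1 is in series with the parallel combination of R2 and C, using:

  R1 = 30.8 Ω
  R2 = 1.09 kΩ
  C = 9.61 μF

Step 1 — Angular frequency: ω = 2π·f = 2π·100 = 628.3 rad/s.
Step 2 — Component impedances:
  R1: Z = R = 30.8 Ω
  R2: Z = R = 1090 Ω
  C: Z = 1/(jωC) = -j/(ω·C) = 0 - j165.6 Ω
Step 3 — Parallel branch: R2 || C = 1/(1/R2 + 1/C) = 24.6 - j161.9 Ω.
Step 4 — Series with R1: Z_total = R1 + (R2 || C) = 55.4 - j161.9 Ω = 171.1∠-71.1° Ω.
Step 5 — Power factor: PF = cos(φ) = Re(Z)/|Z| = 55.4/171.1 = 0.3238.
Step 6 — Type: Im(Z) = -161.9 ⇒ leading (phase φ = -71.1°).

PF = 0.3238 (leading, φ = -71.1°)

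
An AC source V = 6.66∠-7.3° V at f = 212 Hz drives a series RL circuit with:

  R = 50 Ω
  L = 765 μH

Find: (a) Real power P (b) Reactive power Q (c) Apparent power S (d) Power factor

Step 1 — Angular frequency: ω = 2π·f = 2π·212 = 1332 rad/s.
Step 2 — Component impedances:
  R: Z = R = 50 Ω
  L: Z = jωL = j·1332·0.000765 = 0 + j1.019 Ω
Step 3 — Series combination: Z_total = R + L = 50 + j1.019 Ω = 50.01∠1.2° Ω.
Step 4 — Source phasor: V = 6.66∠-7.3° V = 6.606 - j0.8463 V.
Step 5 — Current: I = V / Z = 0.1317 - j0.01961 A = 0.1332∠-8.5° A.
Step 6 — Complex power: S = V·I* = 0.8867 + j0.01807 VA.
Step 7 — Real power: P = Re(S) = 0.8867 W.
Step 8 — Reactive power: Q = Im(S) = 0.01807 VAR.
Step 9 — Apparent power: |S| = 0.8869 VA.
Step 10 — Power factor: PF = P/|S| = 0.9998 (lagging).

(a) P = 0.8867 W  (b) Q = 0.01807 VAR  (c) S = 0.8869 VA  (d) PF = 0.9998 (lagging)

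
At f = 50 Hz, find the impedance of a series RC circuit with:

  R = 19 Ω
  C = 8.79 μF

Step 1 — Angular frequency: ω = 2π·f = 2π·50 = 314.2 rad/s.
Step 2 — Component impedances:
  R: Z = R = 19 Ω
  C: Z = 1/(jωC) = -j/(ω·C) = 0 - j362.1 Ω
Step 3 — Series combination: Z_total = R + C = 19 - j362.1 Ω = 362.6∠-87.0° Ω.

Z = 19 - j362.1 Ω = 362.6∠-87.0° Ω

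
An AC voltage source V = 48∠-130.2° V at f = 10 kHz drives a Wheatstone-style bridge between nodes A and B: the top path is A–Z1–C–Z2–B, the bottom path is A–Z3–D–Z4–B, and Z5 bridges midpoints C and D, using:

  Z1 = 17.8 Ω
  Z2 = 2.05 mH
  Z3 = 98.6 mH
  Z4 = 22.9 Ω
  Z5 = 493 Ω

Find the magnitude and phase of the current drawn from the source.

Step 1 — Angular frequency: ω = 2π·f = 2π·1e+04 = 6.283e+04 rad/s.
Step 2 — Component impedances:
  Z1: Z = R = 17.8 Ω
  Z2: Z = jωL = j·6.283e+04·0.00205 = 0 + j128.8 Ω
  Z3: Z = jωL = j·6.283e+04·0.0986 = 0 + j6195 Ω
  Z4: Z = R = 22.9 Ω
  Z5: Z = R = 493 Ω
Step 3 — Bridge requires nodal analysis (the Z5 bridge couples midpoints C and D, so the two paths cannot be reduced to a simple series/parallel combination). Setting node B to ground and injecting 1 A at node A, the 3-node admittance system at A, C, D solves to V_A = Z_AB = 46.37 + j119.4 Ω = 128.1∠68.8° Ω.
Step 4 — Source phasor: V = 48∠-130.2° V = -30.98 - j36.66 V.
Step 5 — Ohm's law: I = V / Z_total = (-30.98 - j36.66) / (46.37 + j119.4) = -0.3542 + j0.1218 A.
Step 6 — Convert to polar: |I| = 0.3746 A, ∠I = 161.0°.

I = 0.3746∠161.0° A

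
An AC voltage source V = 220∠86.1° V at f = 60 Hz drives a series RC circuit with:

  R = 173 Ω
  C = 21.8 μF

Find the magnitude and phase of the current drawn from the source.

Step 1 — Angular frequency: ω = 2π·f = 2π·60 = 377 rad/s.
Step 2 — Component impedances:
  R: Z = R = 173 Ω
  C: Z = 1/(jωC) = -j/(ω·C) = 0 - j121.7 Ω
Step 3 — Series combination: Z_total = R + C = 173 - j121.7 Ω = 211.5∠-35.1° Ω.
Step 4 — Source phasor: V = 220∠86.1° V = 14.96 + j219.5 V.
Step 5 — Ohm's law: I = V / Z_total = (14.96 + j219.5) / (173 - j121.7) = -0.5391 + j0.8895 A.
Step 6 — Convert to polar: |I| = 1.04 A, ∠I = 121.2°.

I = 1.04∠121.2° A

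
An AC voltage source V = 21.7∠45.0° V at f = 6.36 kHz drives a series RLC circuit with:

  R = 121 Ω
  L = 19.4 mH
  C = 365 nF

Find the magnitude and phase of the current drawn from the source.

Step 1 — Angular frequency: ω = 2π·f = 2π·6360 = 3.996e+04 rad/s.
Step 2 — Component impedances:
  R: Z = R = 121 Ω
  L: Z = jωL = j·3.996e+04·0.0194 = 0 + j775.2 Ω
  C: Z = 1/(jωC) = -j/(ω·C) = 0 - j68.56 Ω
Step 3 — Series combination: Z_total = R + L + C = 121 + j706.7 Ω = 717∠80.3° Ω.
Step 4 — Source phasor: V = 21.7∠45.0° V = 15.34 + j15.34 V.
Step 5 — Ohm's law: I = V / Z_total = (15.34 + j15.34) / (121 + j706.7) = 0.02471 - j0.01748 A.
Step 6 — Convert to polar: |I| = 0.03027 A, ∠I = -35.3°.

I = 0.03027∠-35.3° A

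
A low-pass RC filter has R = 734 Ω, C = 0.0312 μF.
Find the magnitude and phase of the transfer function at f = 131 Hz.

Step 1 — Angular frequency: ω = 2π·131 = 823.1 rad/s.
Step 2 — Transfer function: H(jω) = 1/(1 + jωRC).
Step 3 — Denominator: 1 + jωRC = 1 + j·823.1·734·3.12e-08 = 1 + j0.01885.
Step 4 — H = 0.9996 - j0.01884.
Step 5 — Magnitude: |H| = 0.9998 (-0.0 dB); phase: φ = -1.1°.

|H| = 0.9998 (-0.0 dB), φ = -1.1°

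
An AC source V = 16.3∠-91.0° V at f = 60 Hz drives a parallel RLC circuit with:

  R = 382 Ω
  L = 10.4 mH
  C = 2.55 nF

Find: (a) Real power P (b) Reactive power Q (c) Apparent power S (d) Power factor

Step 1 — Angular frequency: ω = 2π·f = 2π·60 = 377 rad/s.
Step 2 — Component impedances:
  R: Z = R = 382 Ω
  L: Z = jωL = j·377·0.0104 = 0 + j3.921 Ω
  C: Z = 1/(jωC) = -j/(ω·C) = 0 - j1.04e+06 Ω
Step 3 — Parallel combination: 1/Z_total = 1/R + 1/L + 1/C; Z_total = 0.04024 + j3.92 Ω = 3.921∠89.4° Ω.
Step 4 — Source phasor: V = 16.3∠-91.0° V = -0.2845 - j16.3 V.
Step 5 — Current: I = V / Z = -4.158 + j0.02989 A = 4.158∠179.6° A.
Step 6 — Complex power: S = V·I* = 0.6955 + j67.77 VA.
Step 7 — Real power: P = Re(S) = 0.6955 W.
Step 8 — Reactive power: Q = Im(S) = 67.77 VAR.
Step 9 — Apparent power: |S| = 67.77 VA.
Step 10 — Power factor: PF = P/|S| = 0.01026 (lagging).

(a) P = 0.6955 W  (b) Q = 67.77 VAR  (c) S = 67.77 VA  (d) PF = 0.01026 (lagging)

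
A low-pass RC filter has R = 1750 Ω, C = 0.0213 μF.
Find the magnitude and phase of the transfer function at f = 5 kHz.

Step 1 — Angular frequency: ω = 2π·5000 = 3.142e+04 rad/s.
Step 2 — Transfer function: H(jω) = 1/(1 + jωRC).
Step 3 — Denominator: 1 + jωRC = 1 + j·3.142e+04·1750·2.13e-08 = 1 + j1.171.
Step 4 — H = 0.4217 - j0.4938.
Step 5 — Magnitude: |H| = 0.6494 (-3.7 dB); phase: φ = -49.5°.

|H| = 0.6494 (-3.7 dB), φ = -49.5°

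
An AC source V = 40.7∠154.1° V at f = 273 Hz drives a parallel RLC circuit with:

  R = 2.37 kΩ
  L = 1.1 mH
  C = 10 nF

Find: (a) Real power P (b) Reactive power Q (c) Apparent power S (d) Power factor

Step 1 — Angular frequency: ω = 2π·f = 2π·273 = 1715 rad/s.
Step 2 — Component impedances:
  R: Z = R = 2370 Ω
  L: Z = jωL = j·1715·0.0011 = 0 + j1.887 Ω
  C: Z = 1/(jωC) = -j/(ω·C) = 0 - j5.83e+04 Ω
Step 3 — Parallel combination: 1/Z_total = 1/R + 1/L + 1/C; Z_total = 0.001502 + j1.887 Ω = 1.887∠90.0° Ω.
Step 4 — Source phasor: V = 40.7∠154.1° V = -36.61 + j17.78 V.
Step 5 — Current: I = V / Z = 9.406 + j19.41 A = 21.57∠64.1° A.
Step 6 — Complex power: S = V·I* = 0.6989 + j877.9 VA.
Step 7 — Real power: P = Re(S) = 0.6989 W.
Step 8 — Reactive power: Q = Im(S) = 877.9 VAR.
Step 9 — Apparent power: |S| = 877.9 VA.
Step 10 — Power factor: PF = P/|S| = 0.0007962 (lagging).

(a) P = 0.6989 W  (b) Q = 877.9 VAR  (c) S = 877.9 VA  (d) PF = 0.0007962 (lagging)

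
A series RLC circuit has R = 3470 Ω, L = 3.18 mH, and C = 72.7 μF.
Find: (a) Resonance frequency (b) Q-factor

Step 1 — Resonance condition Im(Z)=0 gives ω₀ = 1/√(LC).
Step 2 — ω₀ = 1/√(0.00318·7.27e-05) = 2080 rad/s.
Step 3 — f₀ = ω₀/(2π) = 331 Hz.
Step 4 — Series Q: Q = ω₀L/R = 2080·0.00318/3470 = 0.001906.

(a) f₀ = 331 Hz  (b) Q = 0.001906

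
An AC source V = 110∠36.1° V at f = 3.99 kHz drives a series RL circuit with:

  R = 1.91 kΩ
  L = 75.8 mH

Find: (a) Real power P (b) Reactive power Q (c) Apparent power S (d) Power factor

Step 1 — Angular frequency: ω = 2π·f = 2π·3990 = 2.507e+04 rad/s.
Step 2 — Component impedances:
  R: Z = R = 1910 Ω
  L: Z = jωL = j·2.507e+04·0.0758 = 0 + j1900 Ω
Step 3 — Series combination: Z_total = R + L = 1910 + j1900 Ω = 2694∠44.9° Ω.
Step 4 — Source phasor: V = 110∠36.1° V = 88.88 + j64.81 V.
Step 5 — Current: I = V / Z = 0.04035 - j0.006214 A = 0.04083∠-8.8° A.
Step 6 — Complex power: S = V·I* = 3.184 + j3.167 VA.
Step 7 — Real power: P = Re(S) = 3.184 W.
Step 8 — Reactive power: Q = Im(S) = 3.167 VAR.
Step 9 — Apparent power: |S| = 4.491 VA.
Step 10 — Power factor: PF = P/|S| = 0.7089 (lagging).

(a) P = 3.184 W  (b) Q = 3.167 VAR  (c) S = 4.491 VA  (d) PF = 0.7089 (lagging)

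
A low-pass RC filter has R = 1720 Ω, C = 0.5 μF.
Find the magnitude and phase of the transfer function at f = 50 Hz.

Step 1 — Angular frequency: ω = 2π·50 = 314.2 rad/s.
Step 2 — Transfer function: H(jω) = 1/(1 + jωRC).
Step 3 — Denominator: 1 + jωRC = 1 + j·314.2·1720·5e-07 = 1 + j0.2702.
Step 4 — H = 0.932 - j0.2518.
Step 5 — Magnitude: |H| = 0.9654 (-0.3 dB); phase: φ = -15.1°.

|H| = 0.9654 (-0.3 dB), φ = -15.1°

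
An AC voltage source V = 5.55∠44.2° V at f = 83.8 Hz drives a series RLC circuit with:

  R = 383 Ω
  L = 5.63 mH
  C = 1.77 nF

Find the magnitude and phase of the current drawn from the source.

Step 1 — Angular frequency: ω = 2π·f = 2π·83.8 = 526.5 rad/s.
Step 2 — Component impedances:
  R: Z = R = 383 Ω
  L: Z = jωL = j·526.5·0.00563 = 0 + j2.964 Ω
  C: Z = 1/(jωC) = -j/(ω·C) = 0 - j1.073e+06 Ω
Step 3 — Series combination: Z_total = R + L + C = 383 - j1.073e+06 Ω = 1.073e+06∠-90.0° Ω.
Step 4 — Source phasor: V = 5.55∠44.2° V = 3.979 + j3.869 V.
Step 5 — Ohm's law: I = V / Z_total = (3.979 + j3.869) / (383 - j1.073e+06) = -3.605e-06 + j3.709e-06 A.
Step 6 — Convert to polar: |I| = 5.172e-06 A, ∠I = 134.2°.

I = 5.172e-06∠134.2° A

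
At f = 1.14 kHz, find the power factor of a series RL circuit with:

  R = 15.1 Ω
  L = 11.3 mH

Step 1 — Angular frequency: ω = 2π·f = 2π·1140 = 7163 rad/s.
Step 2 — Component impedances:
  R: Z = R = 15.1 Ω
  L: Z = jωL = j·7163·0.0113 = 0 + j80.94 Ω
Step 3 — Series combination: Z_total = R + L = 15.1 + j80.94 Ω = 82.34∠79.4° Ω.
Step 4 — Power factor: PF = cos(φ) = Re(Z)/|Z| = 15.1/82.34 = 0.1834.
Step 5 — Type: Im(Z) = 80.94 ⇒ lagging (phase φ = 79.4°).

PF = 0.1834 (lagging, φ = 79.4°)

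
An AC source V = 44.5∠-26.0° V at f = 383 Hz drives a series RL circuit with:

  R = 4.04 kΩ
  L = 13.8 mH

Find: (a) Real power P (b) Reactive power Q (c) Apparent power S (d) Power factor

Step 1 — Angular frequency: ω = 2π·f = 2π·383 = 2406 rad/s.
Step 2 — Component impedances:
  R: Z = R = 4040 Ω
  L: Z = jωL = j·2406·0.0138 = 0 + j33.21 Ω
Step 3 — Series combination: Z_total = R + L = 4040 + j33.21 Ω = 4040∠0.5° Ω.
Step 4 — Source phasor: V = 44.5∠-26.0° V = 40 - j19.51 V.
Step 5 — Current: I = V / Z = 0.00986 - j0.00491 A = 0.01101∠-26.5° A.
Step 6 — Complex power: S = V·I* = 0.4901 + j0.004029 VA.
Step 7 — Real power: P = Re(S) = 0.4901 W.
Step 8 — Reactive power: Q = Im(S) = 0.004029 VAR.
Step 9 — Apparent power: |S| = 0.4901 VA.
Step 10 — Power factor: PF = P/|S| = 1 (lagging).

(a) P = 0.4901 W  (b) Q = 0.004029 VAR  (c) S = 0.4901 VA  (d) PF = 1 (lagging)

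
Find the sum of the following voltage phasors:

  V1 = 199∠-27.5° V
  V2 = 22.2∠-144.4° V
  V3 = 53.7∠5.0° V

Step 1 — Convert each phasor to rectangular form:
  V1 = 199·(cos(-27.5°) + j·sin(-27.5°)) = 176.5 - j91.89 V
  V2 = 22.2·(cos(-144.4°) + j·sin(-144.4°)) = -18.05 - j12.92 V
  V3 = 53.7·(cos(5.0°) + j·sin(5.0°)) = 53.5 + j4.68 V
Step 2 — Sum components: V_total = 212 - j100.1 V.
Step 3 — Convert to polar: |V_total| = 234.4 V, ∠V_total = -25.3°.

V_total = 234.4∠-25.3° V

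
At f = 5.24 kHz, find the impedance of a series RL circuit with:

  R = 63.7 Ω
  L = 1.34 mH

Step 1 — Angular frequency: ω = 2π·f = 2π·5240 = 3.292e+04 rad/s.
Step 2 — Component impedances:
  R: Z = R = 63.7 Ω
  L: Z = jωL = j·3.292e+04·0.00134 = 0 + j44.12 Ω
Step 3 — Series combination: Z_total = R + L = 63.7 + j44.12 Ω = 77.49∠34.7° Ω.

Z = 63.7 + j44.12 Ω = 77.49∠34.7° Ω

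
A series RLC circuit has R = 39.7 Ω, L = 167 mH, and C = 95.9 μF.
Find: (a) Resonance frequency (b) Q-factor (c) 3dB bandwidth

Step 1 — Resonance: ω₀ = 1/√(LC) = 1/√(0.167·9.59e-05) = 249.9 rad/s.
Step 2 — f₀ = ω₀/(2π) = 39.77 Hz.
Step 3 — Series Q: Q = ω₀L/R = 249.9·0.167/39.7 = 1.051.
Step 4 — Bandwidth: Δω = ω₀/Q = 237.7 rad/s; BW = Δω/(2π) = 37.84 Hz.

(a) f₀ = 39.77 Hz  (b) Q = 1.051  (c) BW = 37.84 Hz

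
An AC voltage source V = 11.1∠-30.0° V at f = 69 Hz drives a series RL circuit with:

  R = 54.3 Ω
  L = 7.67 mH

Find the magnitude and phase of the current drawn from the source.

Step 1 — Angular frequency: ω = 2π·f = 2π·69 = 433.5 rad/s.
Step 2 — Component impedances:
  R: Z = R = 54.3 Ω
  L: Z = jωL = j·433.5·0.00767 = 0 + j3.325 Ω
Step 3 — Series combination: Z_total = R + L = 54.3 + j3.325 Ω = 54.4∠3.5° Ω.
Step 4 — Source phasor: V = 11.1∠-30.0° V = 9.613 - j5.55 V.
Step 5 — Ohm's law: I = V / Z_total = (9.613 - j5.55) / (54.3 + j3.325) = 0.1701 - j0.1126 A.
Step 6 — Convert to polar: |I| = 0.204 A, ∠I = -33.5°.

I = 0.204∠-33.5° A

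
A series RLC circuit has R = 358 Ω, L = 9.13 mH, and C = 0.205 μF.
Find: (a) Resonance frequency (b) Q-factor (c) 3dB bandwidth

Step 1 — Resonance: ω₀ = 1/√(LC) = 1/√(0.00913·2.05e-07) = 2.311e+04 rad/s.
Step 2 — f₀ = ω₀/(2π) = 3679 Hz.
Step 3 — Series Q: Q = ω₀L/R = 2.311e+04·0.00913/358 = 0.5895.
Step 4 — Bandwidth: Δω = ω₀/Q = 3.921e+04 rad/s; BW = Δω/(2π) = 6241 Hz.

(a) f₀ = 3679 Hz  (b) Q = 0.5895  (c) BW = 6241 Hz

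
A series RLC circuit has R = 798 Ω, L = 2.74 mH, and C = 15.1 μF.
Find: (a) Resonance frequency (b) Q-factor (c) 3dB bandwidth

Step 1 — Resonance: ω₀ = 1/√(LC) = 1/√(0.00274·1.51e-05) = 4916 rad/s.
Step 2 — f₀ = ω₀/(2π) = 782.4 Hz.
Step 3 — Series Q: Q = ω₀L/R = 4916·0.00274/798 = 0.01688.
Step 4 — Bandwidth: Δω = ω₀/Q = 2.912e+05 rad/s; BW = Δω/(2π) = 4.635e+04 Hz.

(a) f₀ = 782.4 Hz  (b) Q = 0.01688  (c) BW = 4.635e+04 Hz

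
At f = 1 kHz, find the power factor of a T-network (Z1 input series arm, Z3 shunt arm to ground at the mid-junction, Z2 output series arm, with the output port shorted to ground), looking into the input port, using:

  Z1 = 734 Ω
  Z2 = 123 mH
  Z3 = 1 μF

Step 1 — Angular frequency: ω = 2π·f = 2π·1000 = 6283 rad/s.
Step 2 — Component impedances:
  Z1: Z = R = 734 Ω
  Z2: Z = jωL = j·6283·0.123 = 0 + j772.8 Ω
  Z3: Z = 1/(jωC) = -j/(ω·C) = 0 - j159.2 Ω
Step 3 — With the output port shorted to ground, the output series arm Z2 runs from the junction to ground; the shunt arm Z3 also runs from the junction to ground. They appear in parallel: Z3 || Z2 = 0 - j200.4 Ω.
Step 4 — Series with input arm Z1: Z_in = Z1 + (Z3 || Z2) = 734 - j200.4 Ω = 760.9∠-15.3° Ω.
Step 5 — Power factor: PF = cos(φ) = Re(Z)/|Z| = 734/760.87 = 0.9647.
Step 6 — Type: Im(Z) = -200.4 ⇒ leading (phase φ = -15.3°).

PF = 0.9647 (leading, φ = -15.3°)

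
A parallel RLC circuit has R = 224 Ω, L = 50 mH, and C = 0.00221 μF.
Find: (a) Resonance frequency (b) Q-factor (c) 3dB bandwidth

Step 1 — Resonance: ω₀ = 1/√(LC) = 1/√(0.05·2.21e-09) = 9.513e+04 rad/s.
Step 2 — f₀ = ω₀/(2π) = 1.514e+04 Hz.
Step 3 — Parallel Q: Q = R/(ω₀L) = 224/(9.513e+04·0.05) = 0.04709.
Step 4 — Bandwidth: Δω = ω₀/Q = 2.02e+06 rad/s; BW = Δω/(2π) = 3.215e+05 Hz.

(a) f₀ = 1.514e+04 Hz  (b) Q = 0.04709  (c) BW = 3.215e+05 Hz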